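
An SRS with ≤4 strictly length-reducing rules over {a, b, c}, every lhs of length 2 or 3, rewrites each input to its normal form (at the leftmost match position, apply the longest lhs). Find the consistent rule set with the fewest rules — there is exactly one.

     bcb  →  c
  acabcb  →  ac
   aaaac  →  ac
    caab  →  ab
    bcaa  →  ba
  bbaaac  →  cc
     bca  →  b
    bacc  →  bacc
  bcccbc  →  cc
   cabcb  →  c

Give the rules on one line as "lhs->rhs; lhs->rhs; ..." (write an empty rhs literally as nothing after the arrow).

aa->c; bb->c; ca->; cb->b

  | bcb => bb => c
  | acabcb => abcb => abb => ac
  | aaaac => caac => ac
  | caab => ab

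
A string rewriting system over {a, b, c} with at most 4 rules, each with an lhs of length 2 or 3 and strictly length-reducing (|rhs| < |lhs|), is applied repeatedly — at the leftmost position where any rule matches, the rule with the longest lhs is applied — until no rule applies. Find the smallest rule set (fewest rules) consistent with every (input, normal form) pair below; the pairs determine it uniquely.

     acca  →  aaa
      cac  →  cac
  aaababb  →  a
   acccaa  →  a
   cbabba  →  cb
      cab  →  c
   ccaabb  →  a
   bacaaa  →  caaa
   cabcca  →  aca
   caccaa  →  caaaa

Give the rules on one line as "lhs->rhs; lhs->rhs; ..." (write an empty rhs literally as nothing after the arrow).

aac->b; ab->; ba->; cc->a

  | acca => aaa
  | cac
  | aaababb => aaabb => aab => a
  | acccaa => aacaa => baa => a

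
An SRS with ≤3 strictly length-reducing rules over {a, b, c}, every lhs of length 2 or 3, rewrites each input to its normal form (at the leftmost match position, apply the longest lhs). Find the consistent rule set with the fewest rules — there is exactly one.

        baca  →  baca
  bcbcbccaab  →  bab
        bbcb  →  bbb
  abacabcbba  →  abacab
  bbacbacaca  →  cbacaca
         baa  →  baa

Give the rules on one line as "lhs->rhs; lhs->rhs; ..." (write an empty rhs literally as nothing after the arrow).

bba->; bc->b

  | baca
  | bcbcbccaab => bbcbccaab => bbbccaab => bbbcaab => bbbaab => bab
  | bbcb => bbb
  | abacabcbba => abacabbba => abacab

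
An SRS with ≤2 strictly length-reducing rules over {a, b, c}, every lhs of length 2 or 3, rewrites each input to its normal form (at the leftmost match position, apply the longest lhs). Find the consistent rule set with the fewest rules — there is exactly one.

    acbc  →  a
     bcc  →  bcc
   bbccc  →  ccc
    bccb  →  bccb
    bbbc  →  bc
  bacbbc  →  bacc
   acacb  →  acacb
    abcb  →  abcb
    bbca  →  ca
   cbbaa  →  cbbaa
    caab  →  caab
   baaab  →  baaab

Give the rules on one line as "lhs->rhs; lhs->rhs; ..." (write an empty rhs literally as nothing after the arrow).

  | acbc => a
  | bcc
  | bbccc => ccc
  | bccb

bbc->c; cbc->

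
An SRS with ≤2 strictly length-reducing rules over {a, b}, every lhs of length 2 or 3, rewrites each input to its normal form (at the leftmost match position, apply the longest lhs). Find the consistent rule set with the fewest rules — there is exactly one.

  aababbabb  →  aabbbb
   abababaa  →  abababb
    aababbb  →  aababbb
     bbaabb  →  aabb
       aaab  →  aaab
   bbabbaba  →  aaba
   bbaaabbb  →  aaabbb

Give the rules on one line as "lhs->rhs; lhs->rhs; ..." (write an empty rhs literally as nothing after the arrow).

  | aababbabb => aabaabb => aabbbb
  | abababaa => abababb
  | aababbb
  | bbaabb => aabb

baa->bb; bba->a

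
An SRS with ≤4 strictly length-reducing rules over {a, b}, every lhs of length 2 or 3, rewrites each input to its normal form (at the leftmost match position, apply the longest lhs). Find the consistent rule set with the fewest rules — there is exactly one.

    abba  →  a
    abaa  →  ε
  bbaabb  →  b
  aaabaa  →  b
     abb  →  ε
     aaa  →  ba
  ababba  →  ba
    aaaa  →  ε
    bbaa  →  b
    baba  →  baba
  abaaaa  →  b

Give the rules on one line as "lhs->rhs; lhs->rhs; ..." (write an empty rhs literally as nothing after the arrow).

  | abba => bba => a
  | abaa => abb => bb => ε
  | bbaabb => aabb => bbb => b
  | aaabaa => babaa => babb => bbb => b

aa->b; abb->bb; bb->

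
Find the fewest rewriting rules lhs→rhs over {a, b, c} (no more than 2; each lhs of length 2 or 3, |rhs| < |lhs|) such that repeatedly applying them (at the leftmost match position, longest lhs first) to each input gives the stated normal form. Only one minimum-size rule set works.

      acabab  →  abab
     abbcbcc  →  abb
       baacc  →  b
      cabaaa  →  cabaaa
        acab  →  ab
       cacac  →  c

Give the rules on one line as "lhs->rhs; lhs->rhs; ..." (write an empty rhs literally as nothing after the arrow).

ac->; cbc->a

  | acabab => abab
  | abbcbcc => abbac => abb
  | baacc => bac => b
  | cabaaa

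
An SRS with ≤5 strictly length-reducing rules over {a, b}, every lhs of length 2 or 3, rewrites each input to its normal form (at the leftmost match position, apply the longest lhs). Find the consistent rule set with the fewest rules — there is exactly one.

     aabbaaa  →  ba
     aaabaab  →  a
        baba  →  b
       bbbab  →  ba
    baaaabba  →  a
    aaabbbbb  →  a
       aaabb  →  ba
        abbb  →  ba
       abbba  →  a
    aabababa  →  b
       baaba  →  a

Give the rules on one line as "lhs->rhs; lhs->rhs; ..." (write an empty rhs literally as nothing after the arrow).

  | aabbaaa => bbbaaa => baaaa => bbaa => aaa => ba
  | aaabaab => babaab => bbaab => aaab => bab => bb => a
  | baba => bba => aa => b
  | bbbab => baab => bbb => ba

aa->b; ab->b; bb->a; bbb->ba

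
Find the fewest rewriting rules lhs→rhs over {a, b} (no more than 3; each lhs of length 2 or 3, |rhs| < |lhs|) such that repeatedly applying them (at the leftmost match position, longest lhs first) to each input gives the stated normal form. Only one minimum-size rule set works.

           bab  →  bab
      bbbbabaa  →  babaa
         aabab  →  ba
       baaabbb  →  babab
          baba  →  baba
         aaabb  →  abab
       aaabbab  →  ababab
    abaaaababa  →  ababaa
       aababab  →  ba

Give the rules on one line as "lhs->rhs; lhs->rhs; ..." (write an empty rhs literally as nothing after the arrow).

aab->ba; bb->b

  | bab
  | bbbbabaa => bbbabaa => bbabaa => babaa
  | aabab => baab => bba => ba
  | baaabbb => bababb => babab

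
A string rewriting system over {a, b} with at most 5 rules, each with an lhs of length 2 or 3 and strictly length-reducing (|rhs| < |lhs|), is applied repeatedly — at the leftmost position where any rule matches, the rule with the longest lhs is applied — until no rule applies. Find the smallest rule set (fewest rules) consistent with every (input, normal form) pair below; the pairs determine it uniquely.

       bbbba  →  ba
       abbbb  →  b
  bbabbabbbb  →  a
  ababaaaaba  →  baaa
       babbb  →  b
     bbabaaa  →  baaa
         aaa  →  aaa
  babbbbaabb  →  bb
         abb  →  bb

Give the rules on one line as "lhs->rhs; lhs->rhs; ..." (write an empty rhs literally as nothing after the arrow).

  | bbbba => aba => ba
  | abbbb => bbbb => ab => b
  | bbabbabbbb => babbabbbb => bbbabbbb => aabbbb => bbb => a
  | ababaaaaba => babaaaaba => bbaaaaba => baaaaba => baaa

aab->; ab->b; bba->ba; bbb->a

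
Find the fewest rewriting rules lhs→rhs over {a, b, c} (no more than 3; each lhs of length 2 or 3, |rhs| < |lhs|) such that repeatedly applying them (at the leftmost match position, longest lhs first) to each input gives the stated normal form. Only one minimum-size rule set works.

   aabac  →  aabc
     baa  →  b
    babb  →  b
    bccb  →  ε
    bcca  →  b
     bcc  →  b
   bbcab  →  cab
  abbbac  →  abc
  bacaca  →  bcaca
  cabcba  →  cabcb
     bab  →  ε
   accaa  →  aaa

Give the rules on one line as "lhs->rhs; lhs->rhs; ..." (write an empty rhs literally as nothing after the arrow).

  | aabac => aabc
  | baa => ba => b
  | babb => bbb => b
  | bccb => bb => ε

ba->b; bb->; cc->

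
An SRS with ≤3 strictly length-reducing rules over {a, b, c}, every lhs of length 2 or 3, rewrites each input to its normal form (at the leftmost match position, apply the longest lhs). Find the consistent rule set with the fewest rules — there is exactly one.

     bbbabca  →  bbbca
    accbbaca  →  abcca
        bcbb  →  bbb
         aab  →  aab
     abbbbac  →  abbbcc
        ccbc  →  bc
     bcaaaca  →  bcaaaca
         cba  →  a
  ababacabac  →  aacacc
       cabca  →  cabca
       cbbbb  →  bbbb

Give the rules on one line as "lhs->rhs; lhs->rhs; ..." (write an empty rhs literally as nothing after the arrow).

  | bbbabca => bbcbca => bbbca
  | accbbaca => acbbaca => abbaca => abcca
  | bcbb => bbb
  | aab

ba->c; cb->b; cba->a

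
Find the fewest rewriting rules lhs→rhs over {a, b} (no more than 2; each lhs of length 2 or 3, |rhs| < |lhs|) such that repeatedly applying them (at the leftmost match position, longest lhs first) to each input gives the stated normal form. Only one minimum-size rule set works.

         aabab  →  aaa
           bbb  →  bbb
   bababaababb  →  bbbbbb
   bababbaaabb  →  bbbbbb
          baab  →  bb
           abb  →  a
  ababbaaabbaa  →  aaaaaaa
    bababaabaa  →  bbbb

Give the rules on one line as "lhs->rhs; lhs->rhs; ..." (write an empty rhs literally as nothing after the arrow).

  | aabab => aaab => aaa
  | bbb
  | bababaababb => bbabaababb => bbbaababb => bbbababb => bbbbabb => bbbbbb
  | bababbaaabb => bbabbaaabb => bbbbaaabb => bbbbaabb => bbbbabb => bbbbbb

ab->a; ba->b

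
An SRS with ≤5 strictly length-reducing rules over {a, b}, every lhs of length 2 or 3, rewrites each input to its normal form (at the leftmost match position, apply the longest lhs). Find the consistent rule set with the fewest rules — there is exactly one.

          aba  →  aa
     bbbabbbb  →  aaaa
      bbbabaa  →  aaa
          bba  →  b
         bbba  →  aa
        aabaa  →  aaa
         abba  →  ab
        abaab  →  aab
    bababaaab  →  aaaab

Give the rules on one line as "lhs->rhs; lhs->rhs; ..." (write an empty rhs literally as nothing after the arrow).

  | aba => aa
  | bbbabbbb => ababbbb => aabbbb => aaabb => aaaa
  | bbbabaa => ababaa => aabaa => aaa
  | bba => b

ba->a; baa->a; bb->a; bba->b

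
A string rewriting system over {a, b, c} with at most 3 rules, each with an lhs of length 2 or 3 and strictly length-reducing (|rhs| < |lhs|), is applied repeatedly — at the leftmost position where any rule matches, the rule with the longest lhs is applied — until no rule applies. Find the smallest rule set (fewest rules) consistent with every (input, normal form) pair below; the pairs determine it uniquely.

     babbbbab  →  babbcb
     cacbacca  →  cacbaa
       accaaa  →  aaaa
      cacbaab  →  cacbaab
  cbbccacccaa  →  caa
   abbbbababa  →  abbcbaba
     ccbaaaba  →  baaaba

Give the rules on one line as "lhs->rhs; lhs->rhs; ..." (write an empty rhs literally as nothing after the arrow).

bba->c; cc->

  | babbbbab => babbcb
  | cacbacca => cacbaa
  | accaaa => aaaa
  | cacbaab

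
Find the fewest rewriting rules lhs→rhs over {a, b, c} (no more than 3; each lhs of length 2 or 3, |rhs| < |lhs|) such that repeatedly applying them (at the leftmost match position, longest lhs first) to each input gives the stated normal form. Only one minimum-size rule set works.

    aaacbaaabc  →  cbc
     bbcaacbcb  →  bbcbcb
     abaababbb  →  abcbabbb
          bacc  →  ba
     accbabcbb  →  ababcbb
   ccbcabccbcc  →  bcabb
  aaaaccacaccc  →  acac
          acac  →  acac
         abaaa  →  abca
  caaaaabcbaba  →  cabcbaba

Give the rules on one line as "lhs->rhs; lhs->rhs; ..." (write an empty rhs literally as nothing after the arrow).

aa->c; acb->a; cc->

  | aaacbaaabc => cacbaaabc => caaaabc => ccaabc => aabc => cbc
  | bbcaacbcb => bbcccbcb => bbcbcb
  | abaababbb => abcbabbb
  | bacc => ba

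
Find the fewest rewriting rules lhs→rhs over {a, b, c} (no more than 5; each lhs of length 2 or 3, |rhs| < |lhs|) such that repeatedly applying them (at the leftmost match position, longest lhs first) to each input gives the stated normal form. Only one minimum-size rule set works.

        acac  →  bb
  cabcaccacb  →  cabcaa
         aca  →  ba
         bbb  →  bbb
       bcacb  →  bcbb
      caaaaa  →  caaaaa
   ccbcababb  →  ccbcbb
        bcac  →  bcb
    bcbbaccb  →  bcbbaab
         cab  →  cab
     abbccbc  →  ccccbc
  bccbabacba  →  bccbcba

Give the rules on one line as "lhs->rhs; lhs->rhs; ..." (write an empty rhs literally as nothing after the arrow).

aba->; abb->cc; ac->b; acc->aa

  | acac => bac => bb
  | cabcaccacb => cabcaaacb => cabcaabb => cabcacc => cabcaa
  | aca => ba
  | bbb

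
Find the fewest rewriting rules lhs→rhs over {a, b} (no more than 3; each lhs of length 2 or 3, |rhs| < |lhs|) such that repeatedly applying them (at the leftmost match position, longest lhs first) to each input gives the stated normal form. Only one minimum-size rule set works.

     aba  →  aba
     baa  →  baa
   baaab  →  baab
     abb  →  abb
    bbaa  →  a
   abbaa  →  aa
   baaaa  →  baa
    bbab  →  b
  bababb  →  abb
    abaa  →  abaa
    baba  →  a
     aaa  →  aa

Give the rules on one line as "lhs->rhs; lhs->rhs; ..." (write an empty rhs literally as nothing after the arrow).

aaa->aa; bab->; bba->

  | aba
  | baa
  | baaab => baab
  | abb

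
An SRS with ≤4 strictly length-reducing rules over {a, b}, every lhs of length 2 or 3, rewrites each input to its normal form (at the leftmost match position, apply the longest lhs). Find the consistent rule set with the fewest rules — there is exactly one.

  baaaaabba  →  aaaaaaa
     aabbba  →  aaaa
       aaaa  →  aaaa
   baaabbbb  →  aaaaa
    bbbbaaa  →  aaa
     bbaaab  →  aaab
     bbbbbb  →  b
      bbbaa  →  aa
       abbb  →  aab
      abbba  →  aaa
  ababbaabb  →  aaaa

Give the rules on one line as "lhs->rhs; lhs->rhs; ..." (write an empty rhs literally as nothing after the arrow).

abb->aa; ba->a; bab->; bb->b

  | baaaaabba => aaaaabba => aaaaaaa
  | aabbba => aaaba => aaaa
  | aaaa
  | baaabbbb => aaabbbb => aaaabb => aaaaa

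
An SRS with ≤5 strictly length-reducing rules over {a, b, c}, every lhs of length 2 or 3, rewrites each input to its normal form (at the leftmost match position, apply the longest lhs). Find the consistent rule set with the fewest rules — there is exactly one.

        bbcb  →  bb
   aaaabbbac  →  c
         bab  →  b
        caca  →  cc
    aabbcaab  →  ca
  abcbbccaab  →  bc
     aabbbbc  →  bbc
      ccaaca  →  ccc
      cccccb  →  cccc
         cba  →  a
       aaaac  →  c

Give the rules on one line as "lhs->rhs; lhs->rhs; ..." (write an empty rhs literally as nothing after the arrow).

ab->; ac->c; cb->; cca->cc

  | bbcb => bb
  | aaaabbbac => aaabbac => aabac => aac => ac => c
  | bab => b
  | caca => cca => cc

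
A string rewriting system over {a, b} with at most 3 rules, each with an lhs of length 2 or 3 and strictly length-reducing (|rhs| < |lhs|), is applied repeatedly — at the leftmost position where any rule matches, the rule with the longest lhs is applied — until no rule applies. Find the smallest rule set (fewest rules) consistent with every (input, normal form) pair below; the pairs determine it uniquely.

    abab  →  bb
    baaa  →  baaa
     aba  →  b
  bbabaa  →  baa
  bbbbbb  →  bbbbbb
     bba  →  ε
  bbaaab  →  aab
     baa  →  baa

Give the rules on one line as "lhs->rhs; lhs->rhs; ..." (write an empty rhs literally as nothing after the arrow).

aba->b; bba->

  | abab => bb
  | baaa
  | aba => b
  | bbabaa => baa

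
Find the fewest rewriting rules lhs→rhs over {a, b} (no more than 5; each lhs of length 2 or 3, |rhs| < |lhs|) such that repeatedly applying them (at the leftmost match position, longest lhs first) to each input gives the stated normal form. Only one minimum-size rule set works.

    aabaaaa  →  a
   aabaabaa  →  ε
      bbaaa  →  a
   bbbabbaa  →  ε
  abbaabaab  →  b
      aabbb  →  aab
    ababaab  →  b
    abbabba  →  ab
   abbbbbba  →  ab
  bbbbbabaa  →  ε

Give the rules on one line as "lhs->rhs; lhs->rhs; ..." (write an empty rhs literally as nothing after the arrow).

aba->b; ba->; bb->b; bba->b

  | aabaaaa => abaaa => baa => a
  | aabaabaa => ababaa => bbaa => ba => ε
  | bbaaa => baa => a
  | bbbabbaa => bbabbaa => bbbaa => bbaa => ba => ε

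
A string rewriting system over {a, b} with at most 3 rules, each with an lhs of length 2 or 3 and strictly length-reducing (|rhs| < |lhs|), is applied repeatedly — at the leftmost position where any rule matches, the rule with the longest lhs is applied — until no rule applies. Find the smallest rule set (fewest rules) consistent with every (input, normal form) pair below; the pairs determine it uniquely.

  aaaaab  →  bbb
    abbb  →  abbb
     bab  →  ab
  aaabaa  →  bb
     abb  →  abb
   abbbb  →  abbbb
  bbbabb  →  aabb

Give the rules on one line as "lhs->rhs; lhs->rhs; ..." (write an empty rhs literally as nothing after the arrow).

  | aaaaab => bbaab => aaab => bbb
  | abbb
  | bab => ab
  | aaabaa => bbbaa => baaa => aaa => bb

aaa->bb; ba->a; bba->aa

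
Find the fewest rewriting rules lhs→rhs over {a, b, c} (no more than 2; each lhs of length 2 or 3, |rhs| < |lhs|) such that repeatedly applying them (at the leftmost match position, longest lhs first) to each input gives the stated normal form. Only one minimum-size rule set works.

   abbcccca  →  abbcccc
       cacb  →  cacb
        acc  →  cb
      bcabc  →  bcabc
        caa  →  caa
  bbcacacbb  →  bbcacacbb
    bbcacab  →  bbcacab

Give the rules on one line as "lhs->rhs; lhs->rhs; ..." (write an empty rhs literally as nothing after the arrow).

  | abbcccca => abbcccc
  | cacb
  | acc => cb
  | bcabc

acc->cb; cca->cc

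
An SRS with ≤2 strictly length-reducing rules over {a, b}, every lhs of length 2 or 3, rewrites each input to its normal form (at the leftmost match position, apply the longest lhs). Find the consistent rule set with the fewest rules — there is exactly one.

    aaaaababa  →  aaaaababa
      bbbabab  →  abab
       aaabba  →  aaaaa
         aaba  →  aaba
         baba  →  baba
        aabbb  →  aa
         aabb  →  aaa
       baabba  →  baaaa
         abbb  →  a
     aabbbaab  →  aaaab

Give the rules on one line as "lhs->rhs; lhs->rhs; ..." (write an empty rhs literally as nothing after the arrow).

  | aaaaababa
  | bbbabab => abab
  | aaabba => aaaaa
  | aaba

bb->a; bbb->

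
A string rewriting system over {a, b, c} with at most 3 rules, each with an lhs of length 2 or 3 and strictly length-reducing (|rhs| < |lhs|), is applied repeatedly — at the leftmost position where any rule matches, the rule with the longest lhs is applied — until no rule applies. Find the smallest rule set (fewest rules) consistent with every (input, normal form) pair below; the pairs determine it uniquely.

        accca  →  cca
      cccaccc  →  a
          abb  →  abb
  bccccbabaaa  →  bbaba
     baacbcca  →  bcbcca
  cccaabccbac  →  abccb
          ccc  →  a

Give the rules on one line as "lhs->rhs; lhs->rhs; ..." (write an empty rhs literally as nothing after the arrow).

  | accca => cca
  | cccaccc => aaccc => ccc => a
  | abb
  | bccccbabaaa => bacbabaaa => bbabaaa => bbaba

aa->; ac->; ccc->a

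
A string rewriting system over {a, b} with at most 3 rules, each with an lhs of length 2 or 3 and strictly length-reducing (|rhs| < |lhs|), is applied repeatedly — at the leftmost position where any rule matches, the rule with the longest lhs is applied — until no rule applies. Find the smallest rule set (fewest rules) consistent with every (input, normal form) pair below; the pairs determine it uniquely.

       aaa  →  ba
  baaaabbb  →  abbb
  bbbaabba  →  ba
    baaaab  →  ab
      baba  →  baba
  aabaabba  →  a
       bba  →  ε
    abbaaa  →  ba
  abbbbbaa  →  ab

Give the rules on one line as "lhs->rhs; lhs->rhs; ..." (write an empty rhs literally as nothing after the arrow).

aa->b; bba->

  | aaa => ba
  | baaaabbb => bbaabbb => abbb
  | bbbaabba => babba => ba
  | baaaab => bbaab => ab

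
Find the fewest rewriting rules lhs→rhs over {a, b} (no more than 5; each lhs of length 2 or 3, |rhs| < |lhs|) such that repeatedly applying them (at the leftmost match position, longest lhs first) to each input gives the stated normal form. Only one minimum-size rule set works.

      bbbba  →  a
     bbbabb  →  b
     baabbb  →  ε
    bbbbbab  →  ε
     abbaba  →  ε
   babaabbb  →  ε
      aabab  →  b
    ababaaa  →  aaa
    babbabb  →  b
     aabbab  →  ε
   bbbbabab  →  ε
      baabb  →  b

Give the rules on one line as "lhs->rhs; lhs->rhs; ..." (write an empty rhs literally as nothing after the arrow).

ab->; aba->b; bb->; bbb->bb

  | bbbba => bbba => bba => a
  | bbbabb => bbabb => abb => b
  | baabbb => babb => bb => ε
  | bbbbbab => bbbbab => bbbab => bbab => ab => ε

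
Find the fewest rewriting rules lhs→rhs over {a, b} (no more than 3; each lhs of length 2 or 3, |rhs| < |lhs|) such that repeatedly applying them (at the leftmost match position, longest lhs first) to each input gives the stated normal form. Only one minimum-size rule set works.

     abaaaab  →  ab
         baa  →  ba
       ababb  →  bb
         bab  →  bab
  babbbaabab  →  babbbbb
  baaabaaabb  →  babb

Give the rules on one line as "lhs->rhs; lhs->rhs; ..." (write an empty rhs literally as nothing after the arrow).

aa->a; aba->; bba->bb

  | abaaaab => aaab => aab => ab
  | baa => ba
  | ababb => bb
  | bab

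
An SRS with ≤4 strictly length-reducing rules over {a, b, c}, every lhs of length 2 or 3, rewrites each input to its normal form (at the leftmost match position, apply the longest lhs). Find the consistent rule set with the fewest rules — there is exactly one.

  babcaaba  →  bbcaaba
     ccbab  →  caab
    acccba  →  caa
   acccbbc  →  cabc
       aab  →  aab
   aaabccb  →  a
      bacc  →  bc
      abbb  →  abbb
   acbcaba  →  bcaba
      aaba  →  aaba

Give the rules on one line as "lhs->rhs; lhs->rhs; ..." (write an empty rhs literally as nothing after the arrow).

aaa->c; ac->; bab->bb; cb->a

  | babcaaba => bbcaaba
  | ccbab => caab
  | acccba => ccba => caa
  | acccbbc => ccbbc => cabc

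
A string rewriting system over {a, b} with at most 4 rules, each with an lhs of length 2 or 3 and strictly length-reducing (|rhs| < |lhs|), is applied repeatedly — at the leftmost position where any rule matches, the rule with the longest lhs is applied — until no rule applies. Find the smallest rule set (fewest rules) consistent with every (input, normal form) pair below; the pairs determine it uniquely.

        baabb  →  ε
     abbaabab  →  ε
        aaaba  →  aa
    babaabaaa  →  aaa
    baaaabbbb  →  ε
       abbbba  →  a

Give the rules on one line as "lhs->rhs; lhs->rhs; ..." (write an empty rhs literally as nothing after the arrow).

ab->; aba->ab; ba->a

  | baabb => aabb => ab => ε
  | abbaabab => baabab => aabab => aabb => ab => ε
  | aaaba => aaab => aa
  | babaabaaa => abaabaaa => ababaaa => abbaaa => baaa => aaa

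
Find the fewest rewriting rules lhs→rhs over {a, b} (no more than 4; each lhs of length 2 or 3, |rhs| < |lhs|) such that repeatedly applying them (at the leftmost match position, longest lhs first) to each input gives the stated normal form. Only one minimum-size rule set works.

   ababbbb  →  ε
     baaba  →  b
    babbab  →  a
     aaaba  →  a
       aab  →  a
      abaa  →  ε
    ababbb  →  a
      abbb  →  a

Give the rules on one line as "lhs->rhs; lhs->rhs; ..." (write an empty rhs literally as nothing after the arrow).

  | ababbbb => abbbb => bbb => ab => ε
  | baaba => baa => b
  | babbab => bbab => aab => a
  | aaaba => aba => a

aa->; aab->a; ab->; bb->a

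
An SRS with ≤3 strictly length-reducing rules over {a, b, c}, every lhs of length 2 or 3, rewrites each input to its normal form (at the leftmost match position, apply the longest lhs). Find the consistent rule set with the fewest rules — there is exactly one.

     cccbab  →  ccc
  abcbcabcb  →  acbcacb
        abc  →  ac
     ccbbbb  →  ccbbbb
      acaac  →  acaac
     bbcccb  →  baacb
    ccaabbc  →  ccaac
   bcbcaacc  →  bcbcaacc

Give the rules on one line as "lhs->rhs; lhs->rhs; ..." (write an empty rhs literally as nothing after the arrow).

  | cccbab => ccc
  | abcbcabcb => acbcabcb => acbcacb
  | abc => ac
  | ccbbbb

ab->a; bab->; bcc->aa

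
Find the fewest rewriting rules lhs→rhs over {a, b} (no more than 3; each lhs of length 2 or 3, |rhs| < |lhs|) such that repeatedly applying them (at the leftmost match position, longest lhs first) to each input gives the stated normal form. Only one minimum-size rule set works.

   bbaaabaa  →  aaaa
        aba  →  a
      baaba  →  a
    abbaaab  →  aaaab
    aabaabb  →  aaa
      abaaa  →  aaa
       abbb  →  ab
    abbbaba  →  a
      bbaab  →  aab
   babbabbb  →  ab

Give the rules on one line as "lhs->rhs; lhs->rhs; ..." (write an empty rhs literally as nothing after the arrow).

  | bbaaabaa => aaabaa => aaaa
  | aba => a
  | baaba => aba => a
  | abbaaab => aaaab

ba->; bb->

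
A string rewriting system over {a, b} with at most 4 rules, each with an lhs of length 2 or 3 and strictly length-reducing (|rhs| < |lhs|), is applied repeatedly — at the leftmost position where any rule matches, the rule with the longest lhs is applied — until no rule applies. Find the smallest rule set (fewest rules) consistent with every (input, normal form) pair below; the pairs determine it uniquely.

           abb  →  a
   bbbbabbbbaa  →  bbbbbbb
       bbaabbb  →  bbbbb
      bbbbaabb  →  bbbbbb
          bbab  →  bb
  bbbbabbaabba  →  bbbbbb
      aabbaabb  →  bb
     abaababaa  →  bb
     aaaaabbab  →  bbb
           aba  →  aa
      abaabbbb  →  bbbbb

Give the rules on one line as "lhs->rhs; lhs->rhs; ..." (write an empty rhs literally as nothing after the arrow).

aaa->b; ab->a; ba->; baa->b

  | abb => ab => a
  | bbbbabbbbaa => bbbbbbbaa => bbbbbbb
  | bbaabbb => bbbbb
  | bbbbaabb => bbbbbb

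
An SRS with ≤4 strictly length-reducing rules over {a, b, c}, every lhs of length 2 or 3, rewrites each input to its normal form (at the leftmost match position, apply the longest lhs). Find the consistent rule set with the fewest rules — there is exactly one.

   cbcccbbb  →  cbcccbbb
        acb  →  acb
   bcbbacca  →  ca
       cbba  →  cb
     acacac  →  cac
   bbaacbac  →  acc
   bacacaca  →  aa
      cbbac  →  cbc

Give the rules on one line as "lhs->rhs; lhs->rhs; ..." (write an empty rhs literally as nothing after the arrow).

aca->; ba->; cba->ac; cca->aa

  | cbcccbbb
  | acb
  | bcbbacca => bcbcca => bcbaa => baca => ca
  | cbba => cb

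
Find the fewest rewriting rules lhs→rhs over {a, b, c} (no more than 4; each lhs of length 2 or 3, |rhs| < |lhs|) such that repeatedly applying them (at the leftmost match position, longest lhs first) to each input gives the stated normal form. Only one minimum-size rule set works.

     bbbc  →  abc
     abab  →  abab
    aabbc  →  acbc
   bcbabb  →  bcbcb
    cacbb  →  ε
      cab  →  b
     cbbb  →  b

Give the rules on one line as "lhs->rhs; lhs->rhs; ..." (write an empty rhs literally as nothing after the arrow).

abb->cb; bb->a; ca->

  | bbbc => abc
  | abab
  | aabbc => acbc
  | bcbabb => bcbcb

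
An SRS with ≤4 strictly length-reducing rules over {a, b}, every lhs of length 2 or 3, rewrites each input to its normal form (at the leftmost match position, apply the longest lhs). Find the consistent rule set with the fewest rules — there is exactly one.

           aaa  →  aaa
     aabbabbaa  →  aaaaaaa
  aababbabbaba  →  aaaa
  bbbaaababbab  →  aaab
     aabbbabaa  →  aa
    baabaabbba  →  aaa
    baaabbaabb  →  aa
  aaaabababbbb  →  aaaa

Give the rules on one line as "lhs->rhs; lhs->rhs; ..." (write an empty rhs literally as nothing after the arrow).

aba->; ba->b; bb->a

  | aaa
  | aabbabbaa => aaaabbaa => aaaaaaa
  | aababbabbaba => abbabbaba => aaabbaba => aaaaaba => aaaa
  | bbbaaababbab => abaaababbab => aababbab => abbab => aaab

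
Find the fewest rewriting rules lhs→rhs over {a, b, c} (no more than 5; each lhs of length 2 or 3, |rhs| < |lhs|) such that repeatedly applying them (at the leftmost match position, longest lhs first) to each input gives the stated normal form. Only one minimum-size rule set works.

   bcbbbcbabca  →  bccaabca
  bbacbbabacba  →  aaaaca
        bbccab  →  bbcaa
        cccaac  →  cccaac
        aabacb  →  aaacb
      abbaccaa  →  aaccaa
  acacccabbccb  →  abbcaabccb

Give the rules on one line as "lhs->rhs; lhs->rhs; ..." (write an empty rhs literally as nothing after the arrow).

  | bcbbbcbabca => bccacbabca => bcbbbabca => bccaabca
  | bbacbbabacba => bacbbabacba => acbbabacba => acbabacba => acabacba => aaaacba => aaaaca
  | bbccab => bbcaa
  | cccaac

ba->a; bbb->ca; cab->aa; cac->bb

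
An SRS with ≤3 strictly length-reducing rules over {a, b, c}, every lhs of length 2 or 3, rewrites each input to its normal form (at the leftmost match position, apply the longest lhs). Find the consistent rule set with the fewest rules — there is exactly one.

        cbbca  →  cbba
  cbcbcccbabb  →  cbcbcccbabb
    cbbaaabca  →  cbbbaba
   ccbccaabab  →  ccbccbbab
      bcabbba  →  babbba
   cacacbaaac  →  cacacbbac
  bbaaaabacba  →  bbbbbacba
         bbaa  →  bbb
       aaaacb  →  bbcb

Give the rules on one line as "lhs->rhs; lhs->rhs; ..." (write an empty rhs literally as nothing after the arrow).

  | cbbca => cbba
  | cbcbcccbabb
  | cbbaaabca => cbbbabca => cbbbaba
  | ccbccaabab => ccbccbbab

aa->b; bca->ba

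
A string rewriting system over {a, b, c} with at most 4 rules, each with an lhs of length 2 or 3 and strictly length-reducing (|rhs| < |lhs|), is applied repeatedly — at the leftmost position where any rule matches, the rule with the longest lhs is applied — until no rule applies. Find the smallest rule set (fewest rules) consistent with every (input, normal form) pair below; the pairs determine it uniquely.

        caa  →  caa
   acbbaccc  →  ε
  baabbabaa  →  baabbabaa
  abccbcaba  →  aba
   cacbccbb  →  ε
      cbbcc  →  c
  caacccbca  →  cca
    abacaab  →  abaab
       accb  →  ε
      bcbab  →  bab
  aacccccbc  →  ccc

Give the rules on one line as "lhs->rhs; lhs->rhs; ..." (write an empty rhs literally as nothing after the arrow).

  | caa
  | acbbaccc => bbaccc => bbcc => bc => ε
  | baabbabaa
  | abccbcaba => acbcaba => bcaba => aba

ac->; bc->; cb->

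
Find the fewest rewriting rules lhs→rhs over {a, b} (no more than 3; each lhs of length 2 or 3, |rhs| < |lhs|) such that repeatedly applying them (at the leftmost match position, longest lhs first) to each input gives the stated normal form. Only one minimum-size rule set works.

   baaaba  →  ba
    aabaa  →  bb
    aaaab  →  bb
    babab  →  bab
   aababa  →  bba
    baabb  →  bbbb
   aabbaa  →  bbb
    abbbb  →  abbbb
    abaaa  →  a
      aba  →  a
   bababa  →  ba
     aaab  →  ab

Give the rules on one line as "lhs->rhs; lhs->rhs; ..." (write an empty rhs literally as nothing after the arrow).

aa->; aab->bb; aba->a

  | baaaba => baba => ba
  | aabaa => bbaa => bb
  | aaaab => aab => bb
  | babab => bab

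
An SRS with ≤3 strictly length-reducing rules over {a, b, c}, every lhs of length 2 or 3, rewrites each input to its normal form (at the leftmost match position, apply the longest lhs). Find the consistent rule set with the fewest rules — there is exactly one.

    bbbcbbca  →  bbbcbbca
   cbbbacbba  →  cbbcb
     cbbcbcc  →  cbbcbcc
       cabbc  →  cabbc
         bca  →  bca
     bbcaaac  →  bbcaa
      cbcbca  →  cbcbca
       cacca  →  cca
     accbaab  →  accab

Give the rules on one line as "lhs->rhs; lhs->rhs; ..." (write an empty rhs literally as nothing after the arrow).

aac->a; ba->; cac->c

  | bbbcbbca
  | cbbbacbba => cbbcbba => cbbcb
  | cbbcbcc
  | cabbc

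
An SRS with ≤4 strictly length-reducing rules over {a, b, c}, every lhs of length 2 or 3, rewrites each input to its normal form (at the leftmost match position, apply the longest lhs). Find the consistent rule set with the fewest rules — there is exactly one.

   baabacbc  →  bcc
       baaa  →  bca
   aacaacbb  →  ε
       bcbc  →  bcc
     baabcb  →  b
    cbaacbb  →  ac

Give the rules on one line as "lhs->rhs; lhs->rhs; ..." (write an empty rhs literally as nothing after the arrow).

  | baabacbc => bcbacbc => bcbc => bcc
  | baaa => bca
  | aacaacbb => ccaacbb => ccccbb => ccb => ε
  | bcbc => bcc

aa->c; cb->c; cba->; ccb->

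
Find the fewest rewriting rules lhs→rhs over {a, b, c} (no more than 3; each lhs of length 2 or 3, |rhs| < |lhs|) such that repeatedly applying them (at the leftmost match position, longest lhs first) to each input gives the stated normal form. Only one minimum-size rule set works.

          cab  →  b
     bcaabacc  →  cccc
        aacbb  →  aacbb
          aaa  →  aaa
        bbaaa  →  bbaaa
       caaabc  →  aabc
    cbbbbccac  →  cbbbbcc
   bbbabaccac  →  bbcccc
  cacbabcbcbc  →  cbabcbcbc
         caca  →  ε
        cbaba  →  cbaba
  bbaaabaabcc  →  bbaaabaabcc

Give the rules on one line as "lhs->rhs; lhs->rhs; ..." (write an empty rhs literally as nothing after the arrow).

bac->cc; ca->

  | cab => b
  | bcaabacc => babacc => baccc => cccc
  | aacbb
  | aaa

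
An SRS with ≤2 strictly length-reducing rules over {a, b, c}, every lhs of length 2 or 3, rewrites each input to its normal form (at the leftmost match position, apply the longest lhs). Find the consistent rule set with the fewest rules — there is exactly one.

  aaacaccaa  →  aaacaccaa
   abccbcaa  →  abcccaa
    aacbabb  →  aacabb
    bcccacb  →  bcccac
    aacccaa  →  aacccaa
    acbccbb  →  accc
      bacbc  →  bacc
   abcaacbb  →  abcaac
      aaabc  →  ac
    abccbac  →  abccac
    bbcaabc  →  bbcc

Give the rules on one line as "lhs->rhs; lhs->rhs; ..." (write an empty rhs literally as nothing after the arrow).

  | aaacaccaa
  | abccbcaa => abcccaa
  | aacbabb => aacabb
  | bcccacb => bcccac

aab->; cb->c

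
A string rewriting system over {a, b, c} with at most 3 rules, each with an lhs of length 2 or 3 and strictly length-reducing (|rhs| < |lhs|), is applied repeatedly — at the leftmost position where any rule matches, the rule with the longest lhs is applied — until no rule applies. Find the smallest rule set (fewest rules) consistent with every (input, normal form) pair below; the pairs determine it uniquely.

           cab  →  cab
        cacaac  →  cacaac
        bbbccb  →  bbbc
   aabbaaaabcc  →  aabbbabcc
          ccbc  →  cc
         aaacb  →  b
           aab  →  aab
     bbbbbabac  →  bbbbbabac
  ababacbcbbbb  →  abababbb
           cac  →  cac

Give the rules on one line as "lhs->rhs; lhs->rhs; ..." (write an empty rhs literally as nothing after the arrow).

  | cab
  | cacaac
  | bbbccb => bbbc
  | aabbaaaabcc => aabbbabcc

aaa->b; cb->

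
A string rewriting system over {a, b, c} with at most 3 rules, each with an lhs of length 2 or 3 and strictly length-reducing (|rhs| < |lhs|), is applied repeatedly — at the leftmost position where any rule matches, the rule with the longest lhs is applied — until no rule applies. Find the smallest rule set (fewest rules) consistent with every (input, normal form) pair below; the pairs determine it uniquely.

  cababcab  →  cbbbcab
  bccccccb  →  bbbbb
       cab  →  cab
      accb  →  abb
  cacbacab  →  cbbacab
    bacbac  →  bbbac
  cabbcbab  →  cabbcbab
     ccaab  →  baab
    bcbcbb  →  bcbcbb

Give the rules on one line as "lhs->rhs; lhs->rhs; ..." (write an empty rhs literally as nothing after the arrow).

aba->bb; acb->bb; cc->b

  | cababcab => cbbbcab
  | bccccccb => bbccccb => bbbccb => bbbbb
  | cab
  | accb => abb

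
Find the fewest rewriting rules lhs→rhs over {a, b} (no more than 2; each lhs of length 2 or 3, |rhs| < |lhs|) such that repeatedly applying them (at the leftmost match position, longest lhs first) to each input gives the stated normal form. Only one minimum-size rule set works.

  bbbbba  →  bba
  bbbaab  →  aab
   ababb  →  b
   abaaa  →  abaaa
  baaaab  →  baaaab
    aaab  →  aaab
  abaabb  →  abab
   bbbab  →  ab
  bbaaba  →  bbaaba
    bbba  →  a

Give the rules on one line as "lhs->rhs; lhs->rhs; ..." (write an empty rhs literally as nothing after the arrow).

  | bbbbba => bba
  | bbbaab => aab
  | ababb => abb => b
  | abaaa

abb->b; bbb->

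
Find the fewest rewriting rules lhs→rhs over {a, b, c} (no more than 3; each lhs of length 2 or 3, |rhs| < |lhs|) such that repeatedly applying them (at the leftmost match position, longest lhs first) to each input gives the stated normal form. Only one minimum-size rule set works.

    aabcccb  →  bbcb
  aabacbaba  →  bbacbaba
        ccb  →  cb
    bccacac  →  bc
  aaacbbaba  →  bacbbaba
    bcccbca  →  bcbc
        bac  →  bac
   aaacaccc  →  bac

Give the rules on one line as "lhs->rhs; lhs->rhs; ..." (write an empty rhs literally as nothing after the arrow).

  | aabcccb => bbcccb => bbccb => bbcb
  | aabacbaba => bbacbaba
  | ccb => cb
  | bccacac => bcacac => bccac => bcac => bcc => bc

aa->b; ca->c; cc->c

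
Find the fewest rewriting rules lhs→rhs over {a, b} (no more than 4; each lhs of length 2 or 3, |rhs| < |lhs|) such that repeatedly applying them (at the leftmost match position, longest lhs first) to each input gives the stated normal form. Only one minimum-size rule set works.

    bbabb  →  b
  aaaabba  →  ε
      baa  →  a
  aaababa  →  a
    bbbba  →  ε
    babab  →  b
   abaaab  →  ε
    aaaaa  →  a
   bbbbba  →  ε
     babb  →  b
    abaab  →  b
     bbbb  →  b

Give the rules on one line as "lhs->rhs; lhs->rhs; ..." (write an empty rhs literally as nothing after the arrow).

  | bbabb => babb => bb => b
  | aaaabba => aabba => bba => ba => ε
  | baa => a
  | aaababa => ababa => aba => a

aa->; ab->; ba->; bb->b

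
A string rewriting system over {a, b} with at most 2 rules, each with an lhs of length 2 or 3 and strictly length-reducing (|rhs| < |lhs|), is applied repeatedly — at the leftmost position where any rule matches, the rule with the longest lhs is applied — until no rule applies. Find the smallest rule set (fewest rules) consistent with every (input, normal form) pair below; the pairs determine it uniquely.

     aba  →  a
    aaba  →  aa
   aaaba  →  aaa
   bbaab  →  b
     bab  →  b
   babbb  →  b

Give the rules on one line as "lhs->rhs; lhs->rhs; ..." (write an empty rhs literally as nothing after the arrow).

ba->; bbb->b

  | aba => a
  | aaba => aa
  | aaaba => aaa
  | bbaab => bab => b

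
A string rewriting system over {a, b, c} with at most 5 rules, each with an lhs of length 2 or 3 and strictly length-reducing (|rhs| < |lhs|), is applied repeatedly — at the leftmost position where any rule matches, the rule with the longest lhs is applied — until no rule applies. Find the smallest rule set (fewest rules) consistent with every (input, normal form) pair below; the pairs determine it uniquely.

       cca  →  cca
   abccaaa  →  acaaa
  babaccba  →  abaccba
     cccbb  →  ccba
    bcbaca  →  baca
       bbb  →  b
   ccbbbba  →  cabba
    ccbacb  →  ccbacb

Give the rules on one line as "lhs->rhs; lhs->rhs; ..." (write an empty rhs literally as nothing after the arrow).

bab->ab; bbb->b; bc->; cbb->ba

  | cca
  | abccaaa => acaaa
  | babaccba => abaccba
  | cccbb => ccba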